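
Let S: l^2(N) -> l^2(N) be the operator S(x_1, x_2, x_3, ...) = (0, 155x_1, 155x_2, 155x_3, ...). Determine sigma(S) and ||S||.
sigma(S) = closed disk {z in C : |z| ≤ 155}; ||S|| = 155

Note S = 155·U where U is the unit right shift (U x)_k = x_{k-1} (with x_0 := 0); so ||S|| = 155||U|| and sigma(S) = 155·sigma(U). ||S x||^2 = sum_{k≥1} |155x_k|^2 = 24025||x||^2, so ||S|| = 155 and sigma(S) ⊂ {|z| ≤ 155}. For any |lambda| < 155, the equation (S - lambda I) x = 0 forces x_1 = 0, then 155x_k = lambda x_{k+1} ⇒ x = 0, so S has no eigenvalues. But (S - lambda I) is not surjective for |lambda| < 155: solving (S - lambda I) x = e_1 would require x_n proportional to (lambda/155)^(-n), which is not in l^2. So every |lambda| < 155 lies in the residual spectrum. The boundary |lambda| = 155 is in the approximate point spectrum (the spectrum is closed). Hence sigma(S) is the closed disk of radius 155.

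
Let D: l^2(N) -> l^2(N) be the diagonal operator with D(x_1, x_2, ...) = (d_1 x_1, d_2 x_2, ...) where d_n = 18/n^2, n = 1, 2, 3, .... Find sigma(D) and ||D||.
sigma(D) = {18/n^2 : n ≥ 1} ∪ {0}; ||D|| = 18

A bounded diagonal operator on l^2 with diagonal entries d_n has spectrum equal to the closure of {d_n : n ≥ 1}: every d_n is an eigenvalue (with eigenvector e_n), so {d_n} ⊂ sigma(D); the spectrum is closed, so its closure is too; and for lambda not in the closure, (D - lambda I) has bounded inverse (the diagonal entries 1/(d_n - lambda) are bounded). For our sequence d_n = 18/n^2, n = 1, 2, 3, ...:
  - {d_n} = {18/n^2 : n ≥ 1}; the only limit point is 0
  - closure = {18/n^2 : n ≥ 1} ∪ {0}
For the norm: a diagonal operator has ||D|| = sup_n |d_n|. Here d_n = 18/n^2 is positive and decreasing, so sup_n |d_n| = d_1 = 18. So ||D|| = 18.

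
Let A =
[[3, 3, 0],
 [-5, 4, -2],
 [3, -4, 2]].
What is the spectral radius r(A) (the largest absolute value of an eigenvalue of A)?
r(A) ≈ 5.4319

The eigenvalues of A are the roots of its characteristic polynomial. With M = A (coefficients from the trace, the sum of principal 2x2 minors, and det A):
  p(λ) = det(λ I - M) = λ^3 - 9λ^2 + 33λ - 12.
No integer candidate from the rational root theorem (±divisors of 12) is a root, so the roots are irrational. The cubic discriminant is Δ = -30267 < 0, so there is one real root and a complex-conjugate pair. p(0) = -12 and p(1) = 13 have opposite signs, so a root lies in (0, 1); Newton's method refines it to λ ≈ 0.4067. Dividing out (λ - (0.4067)) leaves approximately λ^2 - 8.5933λ + 29.505. For λ^2 - 8.5933λ + 29.505 the discriminant is -44.1755. It is negative, so the remaining roots are the complex-conjugate pair λ ≈ 4.2966 ± 3.3232i. Their product equals the constant term, so |λ|^2 ≈ 29.505 and |λ| ≈ 5.4319.
Thus the eigenvalues (to 4 decimals) are 0.4067 (modulus 0.4067); 4.2966 ± 3.3232i (modulus 5.4319). The spectral radius is the largest modulus: r(A) ≈ 5.4319. (Cross-check: r(A) ≤ ||A||_2 ≈ 8.5385; equality holds whenever A is normal, though it can also hold for some non-normal A.)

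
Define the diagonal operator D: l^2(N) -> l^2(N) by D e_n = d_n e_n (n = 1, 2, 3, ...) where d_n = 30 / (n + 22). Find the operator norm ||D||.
||D|| = 30/23 (attained at n = 1)

For D diagonal, ||D|| = sup_n |d_n| = sup_n 30/(n + 22). This is positive and strictly decreasing in n, so the supremum is attained at n = 1: d_1 = 30/(1 + 22) = 30/23. Hence ||D|| = 30/23.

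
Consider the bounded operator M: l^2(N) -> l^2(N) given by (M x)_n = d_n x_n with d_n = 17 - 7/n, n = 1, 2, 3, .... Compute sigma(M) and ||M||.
sigma(M) = {17 - 7/n : n ≥ 1} ∪ {17}; ||M|| = 17

A bounded diagonal operator on l^2 with diagonal entries d_n has spectrum equal to the closure of {d_n : n ≥ 1}: every d_n is an eigenvalue (with eigenvector e_n), so {d_n} ⊂ sigma(M); the spectrum is closed, so its closure is too; and for lambda not in the closure, (M - lambda I) has bounded inverse (the diagonal entries 1/(d_n - lambda) are bounded). For our sequence d_n = 17 - 7/n, n = 1, 2, 3, ...:
  - {d_n} = {17 - 7/n : n ≥ 1}; the only limit point is 17
  - closure = {17 - 7/n : n ≥ 1} ∪ {17}
For the norm: a diagonal operator has ||M|| = sup_n |d_n|. Here d_n = 17 - 7/n increases monotonically from d_1 = 10 toward 17, with all terms in [10, 17); so sup_n |d_n| = 17 (the supremum is the limit, not attained). So ||M|| = 17.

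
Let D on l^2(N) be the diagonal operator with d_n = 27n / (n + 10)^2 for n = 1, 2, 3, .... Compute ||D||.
||D|| = 27/40 (attained at n = 10)

For D diagonal, ||D|| = sup_n |d_n|. Treat f(x) = 27x / (x + 10)^2 for real x > 0. By the quotient rule, f'(x) = 27(10 - x)/(x + 10)^3, which is positive for x < 10 and negative for x > 10. So f has a unique maximum at x = 10, and since 10 is a positive integer, the supremum over n ≥ 1 is attained at n = 10: d_10 = 27·10/(10 + 10)^2 = 27·10/400 = 27/40. Hence ||D|| = 27/40.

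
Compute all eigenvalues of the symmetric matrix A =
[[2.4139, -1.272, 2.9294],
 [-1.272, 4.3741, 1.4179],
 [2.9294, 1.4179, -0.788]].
sigma(A) ≈ {-3, 4, 5}

A is real symmetric, so its spectrum consists of real eigenvalues. Expanding the characteristic polynomial of the displayed matrix gives
  det(λ I - A) = p(λ) = λ^3 + (-6)λ^2 + (-7)λ + (60).
Solving p(λ) = 0 yields eigenvalues ≈ -3, 4, 5. (A is shown rounded to 4 decimals, so these recover the underlying integer eigenvalues to within that precision.)
Verification: the trace of A = 6 equals the sum of eigenvalues 6, and det(A) ≈ -60.0008 matches the eigenvalue product -60.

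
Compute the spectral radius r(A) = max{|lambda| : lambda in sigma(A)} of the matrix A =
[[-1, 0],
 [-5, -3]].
r(A) = 3

The eigenvalues of A are the roots of its characteristic polynomial. With M = A (coefficients from the trace and determinant):
  p(λ) = det(λ I - M) = λ^2 + 4λ + 3.
For λ^2 + 4λ + 3 the discriminant is 4. It is a perfect square (2^2), so the roots are rational: λ = (-4 ± 2)/2 = -1, -3.
Thus the eigenvalues (to 4 decimals) are -1 (modulus 1); -3 (modulus 3). The spectral radius is the largest modulus: r(A) = 3. (Cross-check: r(A) ≤ ||A||_2 ≈ 5.8941; equality holds whenever A is normal, though it can also hold for some non-normal A.)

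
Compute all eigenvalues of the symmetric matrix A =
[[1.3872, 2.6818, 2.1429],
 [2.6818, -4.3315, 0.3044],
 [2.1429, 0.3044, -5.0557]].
sigma(A) ≈ {-6, -5, 3}

A is real symmetric, so its spectrum consists of real eigenvalues. Expanding the characteristic polynomial of the displayed matrix gives
  det(λ I - A) = p(λ) = λ^3 + (8)λ^2 + (-3)λ + (-90).
Solving p(λ) = 0 yields eigenvalues ≈ -6, -5, 3. (A is shown rounded to 4 decimals, so these recover the underlying integer eigenvalues to within that precision.)
Verification: the trace of A = -8 equals the sum of eigenvalues -8, and det(A) ≈ 89.9993 matches the eigenvalue product 90.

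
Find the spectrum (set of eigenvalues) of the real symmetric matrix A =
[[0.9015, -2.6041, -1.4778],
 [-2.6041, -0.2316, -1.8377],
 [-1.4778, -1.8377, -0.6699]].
sigma(A) ≈ {-4, 1, 3}

A is real symmetric, so its spectrum consists of real eigenvalues. Expanding the characteristic polynomial of the displayed matrix gives
  det(λ I - A) = p(λ) = λ^3 + (0)λ^2 + (-13)λ + (12).
Solving p(λ) = 0 yields eigenvalues ≈ -4, 1, 3. (A is shown rounded to 4 decimals, so these recover the underlying integer eigenvalues to within that precision.)
Verification: the trace of A = 0 equals the sum of eigenvalues 0, and det(A) ≈ -12.0002 matches the eigenvalue product -12.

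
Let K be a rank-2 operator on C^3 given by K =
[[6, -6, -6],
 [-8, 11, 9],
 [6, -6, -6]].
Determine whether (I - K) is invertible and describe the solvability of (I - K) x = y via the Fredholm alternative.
(I - K) is invertible (det(I - K) = -4 ≠ 0), so for every y in C^3 the equation (I - K) x = y has a unique solution.

K has rank 2 and factors as K = U V^T = u1 v1^T + u2 v2^T with u1 = (0, -1, 0), v1 = (-1, -2, 0), u2 = (-2, 3, -2), v2 = (-3, 3, 3) (multiplying out reproduces the displayed K). The nonzero eigenvalues of U V^T coincide with those of the 2 x 2 matrix G = V^T U = [[v1·u1, v1·u2], [v2·u1, v2·u2]] = [[2, -4], [-3, 9]], and by the Sylvester determinant identity det(I_3 - U V^T) = det(I_2 - V^T U) = det([[-1, 4], [3, -8]]) = (-1)(-8) - (4)(3) = -4. (Direct check: I - K =
[[-5, 6, 6],
 [8, -10, -9],
 [-6, 6, 7]]
has determinant -4.) The finite-dimensional Fredholm alternative says: either (I - K) is invertible, or ker(I - K) ≠ {0} and then range(I - K) = ker((I - K)^*)^⊥, with dim ker(I - K) = dim ker((I - K)^*). Since det(I - K) ≠ 0, 1 is not an eigenvalue of K and ker(I - K) = {0}, so we are in the first case: for every y there is a unique x = (I - K)^(-1) y. (Explicitly, by the Woodbury identity, (I - U V^T)^(-1) = I + U (I_2 - G)^(-1) V^T.)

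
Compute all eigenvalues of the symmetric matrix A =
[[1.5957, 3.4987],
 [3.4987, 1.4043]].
sigma(A) ≈ {-2, 5}

A is real symmetric, so its spectrum consists of real eigenvalues. Expanding the characteristic polynomial of the displayed matrix gives
  det(λ I - A) = p(λ) = λ^2 + (-3)λ + (-10).
Solving p(λ) = 0 yields eigenvalues ≈ -2, 5. (A is shown rounded to 4 decimals, so these recover the underlying integer eigenvalues to within that precision.)
Verification: the trace of A = 3 equals the sum of eigenvalues 3, and det(A) ≈ -10.0001 matches the eigenvalue product -10.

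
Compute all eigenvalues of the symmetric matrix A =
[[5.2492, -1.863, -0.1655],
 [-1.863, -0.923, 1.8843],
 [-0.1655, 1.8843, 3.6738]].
sigma(A) ≈ {-2, 4, 6}

A is real symmetric, so its spectrum consists of real eigenvalues. Expanding the characteristic polynomial of the displayed matrix gives
  det(λ I - A) = p(λ) = λ^3 + (-8)λ^2 + (4)λ + (48.001).
Solving p(λ) = 0 yields eigenvalues ≈ -2, 4, 6. (A is shown rounded to 4 decimals, so these recover the underlying integer eigenvalues to within that precision.)
Verification: the trace of A = 8 equals the sum of eigenvalues 8, and det(A) ≈ -48.0010 matches the eigenvalue product -48.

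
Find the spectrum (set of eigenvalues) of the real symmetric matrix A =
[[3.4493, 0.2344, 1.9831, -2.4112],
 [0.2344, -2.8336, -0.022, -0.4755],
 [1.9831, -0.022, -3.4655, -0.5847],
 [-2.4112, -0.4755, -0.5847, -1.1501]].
sigma(A) ≈ {-4, -3, -2, 5}

A is real symmetric, so its spectrum consists of real eigenvalues. Expanding the characteristic polynomial of the displayed matrix gives
  det(λ I - A) = p(λ) = λ^4 + (4)λ^3 + (-19)λ^2 + (-105.9976)λ + (-119.9954).
Solving p(λ) = 0 yields eigenvalues ≈ -4, -3, -2, 5. (A is shown rounded to 4 decimals, so these recover the underlying integer eigenvalues to within that precision.)
Verification: the trace of A = -4 equals the sum of eigenvalues -4, and det(A) ≈ -119.9954 matches the eigenvalue product -120.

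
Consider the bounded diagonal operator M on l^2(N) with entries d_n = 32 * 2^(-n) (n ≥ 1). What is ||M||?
||M|| = 16 (attained at n = 1)

For M diagonal, ||M|| = sup_n |d_n|. The sequence d_n = 32 * 2^(-n) is positive and strictly decreasing (ratio 2^(-1) < 1), so the supremum is d_1 = 32/2 = 16. Hence ||M|| = 16.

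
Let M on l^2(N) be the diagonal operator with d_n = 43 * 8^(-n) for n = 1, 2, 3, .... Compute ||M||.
||M|| = 43/8 (attained at n = 1)

For M diagonal, ||M|| = sup_n |d_n|. The sequence d_n = 43 * 8^(-n) is positive and strictly decreasing (ratio 8^(-1) < 1), so the supremum is d_1 = 43/8. Hence ||M|| = 43/8.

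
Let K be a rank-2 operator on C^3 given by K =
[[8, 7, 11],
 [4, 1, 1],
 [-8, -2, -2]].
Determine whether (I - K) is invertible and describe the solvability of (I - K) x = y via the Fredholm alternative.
(I - K) is invertible (det(I - K) = 46 ≠ 0), so for every y in C^3 the equation (I - K) x = y has a unique solution.

K has rank 2 and factors as K = U V^T = u1 v1^T + u2 v2^T with u1 = (-1, 1, -2), v1 = (1, -1, -2), u2 = (3, 1, -2), v2 = (3, 2, 3) (multiplying out reproduces the displayed K). The nonzero eigenvalues of U V^T coincide with those of the 2 x 2 matrix G = V^T U = [[v1·u1, v1·u2], [v2·u1, v2·u2]] = [[2, 6], [-7, 5]], and by the Sylvester determinant identity det(I_3 - U V^T) = det(I_2 - V^T U) = det([[-1, -6], [7, -4]]) = (-1)(-4) - (-6)(7) = 46. (Direct check: I - K =
[[-7, -7, -11],
 [-4, 0, -1],
 [8, 2, 3]]
has determinant 46.) The finite-dimensional Fredholm alternative says: either (I - K) is invertible, or ker(I - K) ≠ {0} and then range(I - K) = ker((I - K)^*)^⊥, with dim ker(I - K) = dim ker((I - K)^*). Since det(I - K) ≠ 0, 1 is not an eigenvalue of K and ker(I - K) = {0}, so we are in the first case: for every y there is a unique x = (I - K)^(-1) y. (Explicitly, by the Woodbury identity, (I - U V^T)^(-1) = I + U (I_2 - G)^(-1) V^T.)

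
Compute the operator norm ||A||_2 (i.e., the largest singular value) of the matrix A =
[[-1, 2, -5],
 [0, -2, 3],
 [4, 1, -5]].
||A||_2 ≈ 8.4099 (= sqrt(largest eigenvalue of A^T A))

||A||_2 = sigma_max(A) = sqrt(lambda_max(A^T A)). Form the symmetric matrix M = A^T A =
[[17, 2, -15],
 [2, 9, -21],
 [-15, -21, 59]].
Its characteristic polynomial (trace, sum of principal 2x2 minors, determinant of M give the coefficients) is
  p(λ) = det(λ I - M) = λ^3 - 85λ^2 + 1017λ - 529.
No integer candidate from the rational root theorem (±divisors of 529) is a root, so the roots are irrational. The cubic discriminant is Δ = 2781335456 > 0, so there are three distinct real roots. p(0) = -529 and p(1) = 404 have opposite signs, so a root lies in (0, 1); Newton's method refines it to λ ≈ 0.5448. p(13) = 524 and p(14) = -207 have opposite signs, so a root lies in (13, 14); Newton's method refines it to λ ≈ 13.7288. p(70) = -2839 and p(71) = 1104 have opposite signs, so a root lies in (70, 71); Newton's method refines it to λ ≈ 70.7264. Check (Vieta): the three roots sum to 85, matching tr M = 85.
So the eigenvalues of A^T A are ≈ 0.5448, 13.7288, 70.7264 (all ≥ 0, as they must be for A^T A). The largest is λ_max ≈ 70.7264, hence ||A||_2 = sqrt(λ_max) ≈ 8.4099.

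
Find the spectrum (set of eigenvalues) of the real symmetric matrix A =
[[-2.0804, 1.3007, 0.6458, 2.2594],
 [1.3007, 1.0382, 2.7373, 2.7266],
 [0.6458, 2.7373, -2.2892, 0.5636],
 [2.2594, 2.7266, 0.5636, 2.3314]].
sigma(A) ≈ {-4, -3, 0, 6}

A is real symmetric, so its spectrum consists of real eigenvalues. Expanding the characteristic polynomial of the displayed matrix gives
  det(λ I - A) = p(λ) = λ^4 + (1)λ^3 + (-30)λ^2 + (-71.9982)λ + (0).
Solving p(λ) = 0 yields eigenvalues ≈ -4, -3, 0, 6. (A is shown rounded to 4 decimals, so these recover the underlying integer eigenvalues to within that precision.)
Verification: the trace of A = -1 equals the sum of eigenvalues -1, and det(A) ≈ 0.0005 matches the eigenvalue product 0.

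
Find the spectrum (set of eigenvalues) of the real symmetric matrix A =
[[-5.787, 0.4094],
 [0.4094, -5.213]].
sigma(A) ≈ {-6, -5}

A is real symmetric, so its spectrum consists of real eigenvalues. Expanding the characteristic polynomial of the displayed matrix gives
  det(λ I - A) = p(λ) = λ^2 + (11)λ + (30).
Solving p(λ) = 0 yields eigenvalues ≈ -6, -5. (A is shown rounded to 4 decimals, so these recover the underlying integer eigenvalues to within that precision.)
Verification: the trace of A = -11 equals the sum of eigenvalues -11, and det(A) ≈ 30.0000 matches the eigenvalue product 30.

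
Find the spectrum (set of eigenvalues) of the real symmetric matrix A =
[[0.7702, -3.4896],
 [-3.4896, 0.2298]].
sigma(A) ≈ {-3, 4}

A is real symmetric, so its spectrum consists of real eigenvalues. Expanding the characteristic polynomial of the displayed matrix gives
  det(λ I - A) = p(λ) = λ^2 + (-1)λ + (-12).
Solving p(λ) = 0 yields eigenvalues ≈ -3, 4. (A is shown rounded to 4 decimals, so these recover the underlying integer eigenvalues to within that precision.)
Verification: the trace of A = 1 equals the sum of eigenvalues 1, and det(A) ≈ -12.0003 matches the eigenvalue product -12.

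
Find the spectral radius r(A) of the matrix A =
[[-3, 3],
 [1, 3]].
r(A) = sqrt(48)/2 ≈ 3.4641

The eigenvalues of A are the roots of its characteristic polynomial. With M = A (coefficients from the trace and determinant):
  p(λ) = det(λ I - M) = λ^2 - 12.
For λ^2 - 12 the discriminant is 48. It is nonnegative but not a perfect square, so the roots are real and irrational: λ = ± sqrt(48)/2 ≈ 3.4641, -3.4641.
Thus the eigenvalues (to 4 decimals) are 3.4641 (modulus 3.4641); -3.4641 (modulus 3.4641). The spectral radius is the largest modulus: r(A) = sqrt(48)/2 ≈ 3.4641. (Cross-check: r(A) ≤ ||A||_2 ≈ 4.6056; equality holds whenever A is normal, though it can also hold for some non-normal A.)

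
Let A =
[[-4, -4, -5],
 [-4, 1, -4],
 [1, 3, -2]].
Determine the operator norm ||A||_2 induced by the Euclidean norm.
||A||_2 ≈ 8.8989 (= sqrt(largest eigenvalue of A^T A))

||A||_2 = sigma_max(A) = sqrt(lambda_max(A^T A)). Form the symmetric matrix M = A^T A =
[[33, 15, 34],
 [15, 26, 10],
 [34, 10, 45]].
Its characteristic polynomial (trace, sum of principal 2x2 minors, determinant of M give the coefficients) is
  p(λ) = det(λ I - M) = λ^3 - 104λ^2 + 2032λ - 5329.
No integer candidate from the rational root theorem (±divisors of 5329) is a root, so the roots are irrational. The cubic discriminant is Δ = 6625467397 > 0, so there are three distinct real roots. p(3) = -142 and p(4) = 1199 have opposite signs, so a root lies in (3, 4); Newton's method refines it to λ ≈ 3.0996. p(21) = 740 and p(22) = -313 have opposite signs, so a root lies in (21, 22); Newton's method refines it to λ ≈ 21.7104. p(79) = -826 and p(80) = 3631 have opposite signs, so a root lies in (79, 80); Newton's method refines it to λ ≈ 79.19. Check (Vieta): the three roots sum to 104, matching tr M = 104.
So the eigenvalues of A^T A are ≈ 3.0996, 21.7104, 79.19 (all ≥ 0, as they must be for A^T A). The largest is λ_max ≈ 79.19, hence ||A||_2 = sqrt(λ_max) ≈ 8.8989.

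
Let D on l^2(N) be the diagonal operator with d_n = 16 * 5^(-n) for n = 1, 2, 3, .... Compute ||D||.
||D|| = 16/5 (attained at n = 1)

For D diagonal, ||D|| = sup_n |d_n|. The sequence d_n = 16 * 5^(-n) is positive and strictly decreasing (ratio 5^(-1) < 1), so the supremum is d_1 = 16/5. Hence ||D|| = 16/5.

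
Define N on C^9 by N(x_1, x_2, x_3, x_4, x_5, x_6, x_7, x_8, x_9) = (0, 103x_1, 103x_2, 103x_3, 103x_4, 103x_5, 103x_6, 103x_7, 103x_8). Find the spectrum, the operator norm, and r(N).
sigma(N) = {0}; ||N|| = 103; r(N) = 0. (N is nilpotent with N^9 = 0.)

On C^9, N is a strictly lower-triangular matrix with 103 on the subdiagonal and zeros elsewhere, so its characteristic polynomial is lambda^9 and every eigenvalue is 0: sigma(N) = {0}. For the operator norm, N e_i = 103e_{i+1} for i = 1, ..., 8 and N e_9 = 0, so the singular values of N are 103 (with multiplicity 8) and 0; hence ||N|| = 103. The spectral radius r(N) = max|lambda| = 0. Note ||N|| > r(N) — characteristic of non-normal nilpotent operators. Indeed N^9 = 0.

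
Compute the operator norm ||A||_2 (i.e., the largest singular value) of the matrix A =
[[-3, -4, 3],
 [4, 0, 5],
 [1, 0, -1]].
||A||_2 ≈ 6.508 (= sqrt(largest eigenvalue of A^T A))

||A||_2 = sigma_max(A) = sqrt(lambda_max(A^T A)). Form the symmetric matrix M = A^T A =
[[26, 12, 10],
 [12, 16, -12],
 [10, -12, 35]].
Its characteristic polynomial (trace, sum of principal 2x2 minors, determinant of M give the coefficients) is
  p(λ) = det(λ I - M) = λ^3 - 77λ^2 + 1498λ - 1296.
No integer candidate from the rational root theorem (±divisors of 1296) is a root, so the roots are irrational. The cubic discriminant is Δ = 137402532 > 0, so there are three distinct real roots. p(0) = -1296 and p(1) = 126 have opposite signs, so a root lies in (0, 1); Newton's method refines it to λ ≈ 0.9069. p(33) = 222 and p(34) = -72 have opposite signs, so a root lies in (33, 34); Newton's method refines it to λ ≈ 33.7395. p(42) = -120 and p(43) = 252 have opposite signs, so a root lies in (42, 43); Newton's method refines it to λ ≈ 42.3535. Check (Vieta): the three roots sum to 77, matching tr M = 77.
So the eigenvalues of A^T A are ≈ 0.9069, 33.7395, 42.3535 (all ≥ 0, as they must be for A^T A). The largest is λ_max ≈ 42.3535, hence ||A||_2 = sqrt(λ_max) ≈ 6.508.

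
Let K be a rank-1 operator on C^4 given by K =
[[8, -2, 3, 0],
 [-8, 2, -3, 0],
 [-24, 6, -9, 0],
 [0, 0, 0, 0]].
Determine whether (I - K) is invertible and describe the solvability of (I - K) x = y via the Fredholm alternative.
(I - K) is singular (det(I - K) = 0, i.e. 1 ∈ sigma(K)). (I - K) x = y is solvable iff y ⊥ ker((I - K)^*) = span{(8, -2, 3, 0)}, i.e. iff 8y_1 - 2y_2 + 3y_3 = 0. When solvable, the solutions are x = y + c·(1, -1, -3, 0), c arbitrary (ker(I - K) = span{(1, -1, -3, 0)}, dimension 1).

K has rank 1, so it is an outer product K = u v^T: every row of K is a multiple of one row vector. Reading off the entries, u = (1, -1, -3, 0) and v = (8, -2, 3, 0) (row i of K equals u_i·v^T). A rank-one matrix u v^T satisfies K u = u (v·u) and kills the (3)-dimensional subspace v^⊥, so its characteristic polynomial is lambda^3 (lambda - v·u) with v·u = tr K = 1. Hence the eigenvalues of I - K are 1 (multiplicity 3) and 1 - (1) = 0, so det(I - K) = 0. (Direct check: I - K =
[[-7, 2, -3, 0],
 [8, -1, 3, 0],
 [24, -6, 10, 0],
 [0, 0, 0, 1]]
has determinant 0.) So 1 is an eigenvalue of K and (I - K) is not invertible. The finite-dimensional Fredholm alternative says: either (I - K) is invertible, or ker(I - K) ≠ {0} and then range(I - K) = ker((I - K)^*)^⊥, with dim ker(I - K) = dim ker((I - K)^*). We are in the second case, so we need both kernels. Kernel of I - K: (I - K) u = u - u (v·u) = u - u = 0, so ker(I - K) = span{u} = span{(1, -1, -3, 0)} (it is exactly 1-dimensional because rank(I - K) = 3). Kernel of the adjoint: K is real, so (I - K)^* = I - K^T = I - v u^T, and (I - v u^T) v = v - v (u·v) = 0; hence ker((I - K)^*) = span{v} = span{(8, -2, 3, 0)}. Therefore (I - K) x = y is solvable iff <y, v> = 0, i.e. iff 8y_1 - 2y_2 + 3y_3 = 0. When this holds, K y = u (v·y) = 0, so (I - K) y = y and x = y is a particular solution; the full solution set is the line x = y + c·u = y + c·(1, -1, -3, 0), c ∈ C.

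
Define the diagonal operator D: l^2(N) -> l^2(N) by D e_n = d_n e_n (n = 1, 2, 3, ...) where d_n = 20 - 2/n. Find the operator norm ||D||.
||D|| = 20

For a diagonal operator on l^2 with entries d_n, ||D|| = sup_n |d_n|. Here d_1 = 18, d_2 = 19, ..., and d_n = 20 - 2/n increases monotonically toward 20. All terms lie in [18, 20), so |d_n| = d_n and the supremum is the limit 20, which is not attained by any individual d_n. Hence ||D|| = 20.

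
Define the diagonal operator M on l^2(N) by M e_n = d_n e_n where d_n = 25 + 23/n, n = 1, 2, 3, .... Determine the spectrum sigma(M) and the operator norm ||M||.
sigma(M) = {25 + 23/n : n ≥ 1} ∪ {25}; ||M|| = 48

A bounded diagonal operator on l^2 with diagonal entries d_n has spectrum equal to the closure of {d_n : n ≥ 1}: every d_n is an eigenvalue (with eigenvector e_n), so {d_n} ⊂ sigma(M); the spectrum is closed, so its closure is too; and for lambda not in the closure, (M - lambda I) has bounded inverse (the diagonal entries 1/(d_n - lambda) are bounded). For our sequence d_n = 25 + 23/n, n = 1, 2, 3, ...:
  - {d_n} = {25 + 23/n : n ≥ 1}; the only limit point is 25
  - closure = {25 + 23/n : n ≥ 1} ∪ {25}
For the norm: a diagonal operator has ||M|| = sup_n |d_n|. Here d_n = 25 + 23/n is positive and decreasing, so sup_n |d_n| = d_1 = 25 + 23 = 48. So ||M|| = 48.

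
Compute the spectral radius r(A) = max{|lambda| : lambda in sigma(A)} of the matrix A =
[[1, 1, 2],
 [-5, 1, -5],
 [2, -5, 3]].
r(A) ≈ 7.6978

The eigenvalues of A are the roots of its characteristic polynomial. With M = A (coefficients from the trace, the sum of principal 2x2 minors, and det A):
  p(λ) = det(λ I - M) = λ^3 - 5λ^2 - 17λ - 29.
No integer candidate from the rational root theorem (±divisors of 29) is a root, so the roots are irrational. The cubic discriminant is Δ = -54700 < 0, so there is one real root and a complex-conjugate pair. p(7) = -50 and p(8) = 27 have opposite signs, so a root lies in (7, 8); Newton's method refines it to λ ≈ 7.6978. Dividing out (λ - (7.6978)) leaves approximately λ^2 + 2.6978λ + 3.7673. For λ^2 + 2.6978λ + 3.7673 the discriminant is -7.791. It is negative, so the remaining roots are the complex-conjugate pair λ ≈ -1.3489 ± 1.3956i. Their product equals the constant term, so |λ|^2 ≈ 3.7673 and |λ| ≈ 1.941.
Thus the eigenvalues (to 4 decimals) are 7.6978 (modulus 7.6978); -1.3489 ± 1.3956i (modulus 1.941). The spectral radius is the largest modulus: r(A) ≈ 7.6978. (Cross-check: r(A) ≤ ||A||_2 ≈ 8.8035; equality holds whenever A is normal, though it can also hold for some non-normal A.)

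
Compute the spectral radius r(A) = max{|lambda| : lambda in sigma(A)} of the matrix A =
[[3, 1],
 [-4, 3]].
r(A) = sqrt(13) ≈ 3.6056

The eigenvalues of A are the roots of its characteristic polynomial. With M = A (coefficients from the trace and determinant):
  p(λ) = det(λ I - M) = λ^2 - 6λ + 13.
For λ^2 - 6λ + 13 the discriminant is -16. It is negative, so the roots are the complex-conjugate pair λ = 3 ± (sqrt(16)/2) i ≈ 3 ± 2i. For a conjugate pair the product of the roots equals the constant term, so |λ|^2 = 13 and |λ| = sqrt(13) ≈ 3.6056.
Thus the eigenvalues (to 4 decimals) are 3 ± 2i (modulus 3.6056). The spectral radius is the largest modulus: r(A) = sqrt(13) ≈ 3.6056. (Cross-check: r(A) ≤ ||A||_2 ≈ 5.4051; equality holds whenever A is normal, though it can also hold for some non-normal A.)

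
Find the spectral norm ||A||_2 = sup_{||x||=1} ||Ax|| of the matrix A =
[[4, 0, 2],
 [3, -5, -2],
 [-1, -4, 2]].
||A||_2 ≈ 6.8486 (= sqrt(largest eigenvalue of A^T A))

||A||_2 = sigma_max(A) = sqrt(lambda_max(A^T A)). Form the symmetric matrix M = A^T A =
[[26, -11, 0],
 [-11, 41, 2],
 [0, 2, 12]].
Its characteristic polynomial (trace, sum of principal 2x2 minors, determinant of M give the coefficients) is
  p(λ) = det(λ I - M) = λ^3 - 79λ^2 + 1745λ - 11236.
No integer candidate from the rational root theorem (±divisors of 11236) is a root, so the roots are irrational. The cubic discriminant is Δ = 62791957 > 0, so there are three distinct real roots. p(11) = -269 and p(12) = 56 have opposite signs, so a root lies in (11, 12); Newton's method refines it to λ ≈ 11.8065. p(20) = 64 and p(21) = -169 have opposite signs, so a root lies in (20, 21); Newton's method refines it to λ ≈ 20.2903. p(46) = -794 and p(47) = 91 have opposite signs, so a root lies in (46, 47); Newton's method refines it to λ ≈ 46.9032. Check (Vieta): the three roots sum to 79, matching tr M = 79.
So the eigenvalues of A^T A are ≈ 11.8065, 20.2903, 46.9032 (all ≥ 0, as they must be for A^T A). The largest is λ_max ≈ 46.9032, hence ||A||_2 = sqrt(λ_max) ≈ 6.8486.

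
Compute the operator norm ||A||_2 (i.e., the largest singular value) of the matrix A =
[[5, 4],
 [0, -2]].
||A||_2 = sqrt((45 + sqrt(1625))/2) ≈ 6.5311 (= sqrt(largest eigenvalue of A^T A))

||A||_2 = sigma_max(A) = sqrt(lambda_max(A^T A)). Form the symmetric matrix M = A^T A =
[[25, 20],
 [20, 20]].
Its characteristic polynomial (trace, determinant of M give the coefficients) is
  p(λ) = det(λ I - M) = λ^2 - 45λ + 100.
For λ^2 - 45λ + 100 the discriminant is 1625. It is nonnegative but not a perfect square, so the roots are real and irrational: λ = (45 ± sqrt(1625))/2 ≈ 42.6556, 2.3444.
So the eigenvalues of A^T A are ≈ 2.3444, 42.6556 (all ≥ 0, as they must be for A^T A). The largest is λ_max = (45 + sqrt(1625))/2 ≈ 42.6556, hence ||A||_2 = sqrt(λ_max) = sqrt((45 + sqrt(1625))/2) ≈ 6.5311.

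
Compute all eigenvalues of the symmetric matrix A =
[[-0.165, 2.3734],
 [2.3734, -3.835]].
sigma(A) ≈ {-5, 1}

A is real symmetric, so its spectrum consists of real eigenvalues. Expanding the characteristic polynomial of the displayed matrix gives
  det(λ I - A) = p(λ) = λ^2 + (4)λ + (-5).
Solving p(λ) = 0 yields eigenvalues ≈ -5, 1. (A is shown rounded to 4 decimals, so these recover the underlying integer eigenvalues to within that precision.)
Verification: the trace of A = -4 equals the sum of eigenvalues -4, and det(A) ≈ -5.0003 matches the eigenvalue product -5.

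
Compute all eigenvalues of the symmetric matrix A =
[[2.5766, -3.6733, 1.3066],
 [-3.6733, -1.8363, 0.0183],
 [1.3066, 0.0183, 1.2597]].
sigma(A) ≈ {-4, 1, 5}

A is real symmetric, so its spectrum consists of real eigenvalues. Expanding the characteristic polynomial of the displayed matrix gives
  det(λ I - A) = p(λ) = λ^3 + (-2)λ^2 + (-19)λ + (20).
Solving p(λ) = 0 yields eigenvalues ≈ -4, 1, 5. (A is shown rounded to 4 decimals, so these recover the underlying integer eigenvalues to within that precision.)
Verification: the trace of A = 2 equals the sum of eigenvalues 2, and det(A) ≈ -19.9990 matches the eigenvalue product -20.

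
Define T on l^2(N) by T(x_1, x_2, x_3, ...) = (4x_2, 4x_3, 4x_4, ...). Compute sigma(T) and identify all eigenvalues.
sigma(T) = closed disk {z in C : |z| ≤ 4}; sigma_p(T) = open disk {z in C : |z| < 4}

Note T = 4·V where V is the unit left shift (V x)_k = x_{k+1}; so sigma(T) = 4·sigma(V) and ||T|| = 4||V||. ||T x||^2 = 16sum_{k≥2} |x_k|^2 ≤ 16||x||^2, with equality on {x : x_1 = 0}, so ||T|| = 4. For any lambda with |lambda| < 4, set r = lambda/4 (|r| < 1); the vector x = (1, r, r^2, ...) is in l^2 and satisfies T x = 4(r, r^2, ...) = lambda x, so lambda is an eigenvalue. On the boundary |lambda| = 4 the geometric series diverges, so no l^2 eigenvector exists, but these lambda lie in the approximate point spectrum. Hence sigma(T) is the closed disk of radius 4 and sigma_p(T) is the open disk.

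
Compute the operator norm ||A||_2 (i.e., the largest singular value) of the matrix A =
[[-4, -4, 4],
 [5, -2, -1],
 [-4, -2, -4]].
||A||_2 ≈ 7.9779 (= sqrt(largest eigenvalue of A^T A))

||A||_2 = sigma_max(A) = sqrt(lambda_max(A^T A)). Form the symmetric matrix M = A^T A =
[[57, 14, -5],
 [14, 24, -6],
 [-5, -6, 33]].
Its characteristic polynomial (trace, sum of principal 2x2 minors, determinant of M give the coefficients) is
  p(λ) = det(λ I - M) = λ^3 - 114λ^2 + 3784λ - 36864.
No integer candidate from the rational root theorem (±divisors of 36864) is a root, so the roots are irrational. The cubic discriminant is Δ = 444160256 > 0, so there are three distinct real roots. p(17) = -569 and p(18) = 144 have opposite signs, so a root lies in (17, 18); Newton's method refines it to λ ≈ 17.7835. p(32) = 256 and p(33) = -201 have opposite signs, so a root lies in (32, 33); Newton's method refines it to λ ≈ 32.569. p(63) = -891 and p(64) = 512 have opposite signs, so a root lies in (63, 64); Newton's method refines it to λ ≈ 63.6475. Check (Vieta): the three roots sum to 114, matching tr M = 114.
So the eigenvalues of A^T A are ≈ 17.7835, 32.569, 63.6475 (all ≥ 0, as they must be for A^T A). The largest is λ_max ≈ 63.6475, hence ||A||_2 = sqrt(λ_max) ≈ 7.9779.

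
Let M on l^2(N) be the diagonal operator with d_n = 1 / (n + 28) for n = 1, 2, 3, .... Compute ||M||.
||M|| = 1/29 (attained at n = 1)

For M diagonal, ||M|| = sup_n |d_n| = sup_n 1/(n + 28). This is positive and strictly decreasing in n, so the supremum is attained at n = 1: d_1 = 1/(1 + 28) = 1/29. Hence ||M|| = 1/29.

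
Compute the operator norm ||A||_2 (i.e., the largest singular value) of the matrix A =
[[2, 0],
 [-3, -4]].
||A||_2 = sqrt((29 + sqrt(585))/2) ≈ 5.1569 (= sqrt(largest eigenvalue of A^T A))

||A||_2 = sigma_max(A) = sqrt(lambda_max(A^T A)). Form the symmetric matrix M = A^T A =
[[13, 12],
 [12, 16]].
Its characteristic polynomial (trace, determinant of M give the coefficients) is
  p(λ) = det(λ I - M) = λ^2 - 29λ + 64.
For λ^2 - 29λ + 64 the discriminant is 585. It is nonnegative but not a perfect square, so the roots are real and irrational: λ = (29 ± sqrt(585))/2 ≈ 26.5934, 2.4066.
So the eigenvalues of A^T A are ≈ 2.4066, 26.5934 (all ≥ 0, as they must be for A^T A). The largest is λ_max = (29 + sqrt(585))/2 ≈ 26.5934, hence ||A||_2 = sqrt(λ_max) = sqrt((29 + sqrt(585))/2) ≈ 5.1569.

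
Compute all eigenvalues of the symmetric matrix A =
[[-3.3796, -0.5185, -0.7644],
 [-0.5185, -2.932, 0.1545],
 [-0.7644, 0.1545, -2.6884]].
sigma(A) ≈ {-4, -3, -2}

A is real symmetric, so its spectrum consists of real eigenvalues. Expanding the characteristic polynomial of the displayed matrix gives
  det(λ I - A) = p(λ) = λ^3 + (9)λ^2 + (26)λ + (24).
Solving p(λ) = 0 yields eigenvalues ≈ -4, -3, -2. (A is shown rounded to 4 decimals, so these recover the underlying integer eigenvalues to within that precision.)
Verification: the trace of A = -9 equals the sum of eigenvalues -9, and det(A) ≈ -24.0002 matches the eigenvalue product -24.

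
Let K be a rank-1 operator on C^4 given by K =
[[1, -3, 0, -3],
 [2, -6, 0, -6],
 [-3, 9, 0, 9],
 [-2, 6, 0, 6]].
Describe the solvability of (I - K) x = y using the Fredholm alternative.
(I - K) is singular (det(I - K) = 0, i.e. 1 ∈ sigma(K)). (I - K) x = y is solvable iff y ⊥ ker((I - K)^*) = span{(1, -3, 0, -3)}, i.e. iff y_1 - 3y_2 - 3y_4 = 0. When solvable, the solutions are x = y + c·(1, 2, -3, -2), c arbitrary (ker(I - K) = span{(1, 2, -3, -2)}, dimension 1).

K has rank 1, so it is an outer product K = u v^T: every row of K is a multiple of one row vector. Reading off the entries, u = (1, 2, -3, -2) and v = (1, -3, 0, -3) (row i of K equals u_i·v^T). A rank-one matrix u v^T satisfies K u = u (v·u) and kills the (3)-dimensional subspace v^⊥, so its characteristic polynomial is lambda^3 (lambda - v·u) with v·u = tr K = 1. Hence the eigenvalues of I - K are 1 (multiplicity 3) and 1 - (1) = 0, so det(I - K) = 0. (Direct check: I - K =
[[0, 3, 0, 3],
 [-2, 7, 0, 6],
 [3, -9, 1, -9],
 [2, -6, 0, -5]]
has determinant 0.) So 1 is an eigenvalue of K and (I - K) is not invertible. The finite-dimensional Fredholm alternative says: either (I - K) is invertible, or ker(I - K) ≠ {0} and then range(I - K) = ker((I - K)^*)^⊥, with dim ker(I - K) = dim ker((I - K)^*). We are in the second case, so we need both kernels. Kernel of I - K: (I - K) u = u - u (v·u) = u - u = 0, so ker(I - K) = span{u} = span{(1, 2, -3, -2)} (it is exactly 1-dimensional because rank(I - K) = 3). Kernel of the adjoint: K is real, so (I - K)^* = I - K^T = I - v u^T, and (I - v u^T) v = v - v (u·v) = 0; hence ker((I - K)^*) = span{v} = span{(1, -3, 0, -3)}. Therefore (I - K) x = y is solvable iff <y, v> = 0, i.e. iff y_1 - 3y_2 - 3y_4 = 0. When this holds, K y = u (v·y) = 0, so (I - K) y = y and x = y is a particular solution; the full solution set is the line x = y + c·u = y + c·(1, 2, -3, -2), c ∈ C.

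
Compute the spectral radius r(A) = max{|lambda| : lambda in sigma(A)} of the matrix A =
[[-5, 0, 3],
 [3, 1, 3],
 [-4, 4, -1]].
r(A) ≈ 5.5499

The eigenvalues of A are the roots of its characteristic polynomial. With M = A (coefficients from the trace, the sum of principal 2x2 minors, and det A):
  p(λ) = det(λ I - M) = λ^3 + 5λ^2 - λ - 113.
No integer candidate from the rational root theorem (±divisors of 113) is a root, so the roots are irrational. The cubic discriminant is Δ = -278064 < 0, so there is one real root and a complex-conjugate pair. p(3) = -44 and p(4) = 27 have opposite signs, so a root lies in (3, 4); Newton's method refines it to λ ≈ 3.6686. Dividing out (λ - (3.6686)) leaves approximately λ^2 + 8.6686λ + 30.8018. For λ^2 + 8.6686λ + 30.8018 the discriminant is -48.0624. It is negative, so the remaining roots are the complex-conjugate pair λ ≈ -4.3343 ± 3.4664i. Their product equals the constant term, so |λ|^2 ≈ 30.8018 and |λ| ≈ 5.5499.
Thus the eigenvalues (to 4 decimals) are 3.6686 (modulus 3.6686); -4.3343 ± 3.4664i (modulus 5.5499). The spectral radius is the largest modulus: r(A) ≈ 5.5499. (Cross-check: r(A) ≤ ||A||_2 ≈ 7.3875; equality holds whenever A is normal, though it can also hold for some non-normal A.)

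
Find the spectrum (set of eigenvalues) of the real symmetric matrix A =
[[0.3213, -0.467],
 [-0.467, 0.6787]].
sigma(A) ≈ {0, 1}

A is real symmetric, so its spectrum consists of real eigenvalues. Expanding the characteristic polynomial of the displayed matrix gives
  det(λ I - A) = p(λ) = λ^2 + (-1)λ + (0).
Solving p(λ) = 0 yields eigenvalues ≈ 0, 1. (A is shown rounded to 4 decimals, so these recover the underlying integer eigenvalues to within that precision.)
Verification: the trace of A = 1 equals the sum of eigenvalues 1, and det(A) ≈ -0.0000 matches the eigenvalue product 0.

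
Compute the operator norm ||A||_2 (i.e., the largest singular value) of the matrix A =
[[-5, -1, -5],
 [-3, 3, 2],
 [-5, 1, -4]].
||A||_2 ≈ 9.5758 (= sqrt(largest eigenvalue of A^T A))

||A||_2 = sigma_max(A) = sqrt(lambda_max(A^T A)). Form the symmetric matrix M = A^T A =
[[59, -9, 39],
 [-9, 11, 7],
 [39, 7, 45]].
Its characteristic polynomial (trace, sum of principal 2x2 minors, determinant of M give the coefficients) is
  p(λ) = det(λ I - M) = λ^3 - 115λ^2 + 2148λ - 1024.
No integer candidate from the rational root theorem (±divisors of 1024) is a root, so the roots are irrational. The cubic discriminant is Δ = 19671474320 > 0, so there are three distinct real roots. p(0) = -1024 and p(1) = 1010 have opposite signs, so a root lies in (0, 1); Newton's method refines it to λ ≈ 0.4895. p(22) = 1220 and p(23) = -288 have opposite signs, so a root lies in (22, 23); Newton's method refines it to λ ≈ 22.8138. p(91) = -4300 and p(92) = 1920 have opposite signs, so a root lies in (91, 92); Newton's method refines it to λ ≈ 91.6967. Check (Vieta): the three roots sum to 115, matching tr M = 115.
So the eigenvalues of A^T A are ≈ 0.4895, 22.8138, 91.6967 (all ≥ 0, as they must be for A^T A). The largest is λ_max ≈ 91.6967, hence ||A||_2 = sqrt(λ_max) ≈ 9.5758.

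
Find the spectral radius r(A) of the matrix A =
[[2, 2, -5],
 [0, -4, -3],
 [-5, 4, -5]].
r(A) ≈ 6.4993

The eigenvalues of A are the roots of its characteristic polynomial. With M = A (coefficients from the trace, the sum of principal 2x2 minors, and det A):
  p(λ) = det(λ I - M) = λ^3 + 7λ^2 - 11λ - 194.
No integer candidate from the rational root theorem (±divisors of 194) is a root, so the roots are irrational. The cubic discriminant is Δ = -469867 < 0, so there is one real root and a complex-conjugate pair. p(4) = -62 and p(5) = 51 have opposite signs, so a root lies in (4, 5); Newton's method refines it to λ ≈ 4.5927. Dividing out (λ - (4.5927)) leaves approximately λ^2 + 11.5927λ + 42.2413. For λ^2 + 11.5927λ + 42.2413 the discriminant is -34.5751. It is negative, so the remaining roots are the complex-conjugate pair λ ≈ -5.7963 ± 2.94i. Their product equals the constant term, so |λ|^2 ≈ 42.2413 and |λ| ≈ 6.4993.
Thus the eigenvalues (to 4 decimals) are 4.5927 (modulus 4.5927); -5.7963 ± 2.94i (modulus 6.4993). The spectral radius is the largest modulus: r(A) ≈ 6.4993. (Cross-check: r(A) ≤ ||A||_2 ≈ 8.8266; equality holds whenever A is normal, though it can also hold for some non-normal A.)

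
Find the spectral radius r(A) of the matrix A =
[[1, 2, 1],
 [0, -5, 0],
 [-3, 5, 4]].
r(A) = 5

The eigenvalues of A are the roots of its characteristic polynomial. With M = A (coefficients from the trace, the sum of principal 2x2 minors, and det A):
  p(λ) = det(λ I - M) = λ^3 - 18λ + 35.
By the rational root theorem any rational root is an integer divisor of 35. Testing λ = -5: p(-5) = -125 + 0 + 90 + 35 = 0, so λ = -5 is a root. Dividing out (λ + 5) leaves p(λ) = (λ + 5)(λ^2 - 5λ + 7). For λ^2 - 5λ + 7 the discriminant is -3. It is negative, so the roots are the complex-conjugate pair λ = 5/2 ± (sqrt(3)/2) i ≈ 2.5 ± 0.866i. For a conjugate pair the product of the roots equals the constant term, so |λ|^2 = 7 and |λ| = sqrt(7) ≈ 2.6458.
Thus the eigenvalues (to 4 decimals) are 2.5 ± 0.866i (modulus 2.6458); -5 (modulus 5). The spectral radius is the largest modulus: r(A) = 5. (Cross-check: r(A) ≤ ||A||_2 ≈ 8.2979; equality holds whenever A is normal, though it can also hold for some non-normal A.)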